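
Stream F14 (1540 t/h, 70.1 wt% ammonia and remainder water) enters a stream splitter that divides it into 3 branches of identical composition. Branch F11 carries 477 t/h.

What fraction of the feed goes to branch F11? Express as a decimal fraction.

0.310

Fraction to F11 = 477/1540 = 0.3097.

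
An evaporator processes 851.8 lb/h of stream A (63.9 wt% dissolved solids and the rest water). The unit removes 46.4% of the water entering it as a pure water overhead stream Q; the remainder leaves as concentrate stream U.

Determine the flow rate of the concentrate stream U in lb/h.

709.1 lb/h

water entering = 851.8×0.361 = 307.5 lb/h; overhead removed = 0.464×307.5 = 142.68 lb/h.
Concentrate = 851.8 − 142.68 = 709.12 lb/h.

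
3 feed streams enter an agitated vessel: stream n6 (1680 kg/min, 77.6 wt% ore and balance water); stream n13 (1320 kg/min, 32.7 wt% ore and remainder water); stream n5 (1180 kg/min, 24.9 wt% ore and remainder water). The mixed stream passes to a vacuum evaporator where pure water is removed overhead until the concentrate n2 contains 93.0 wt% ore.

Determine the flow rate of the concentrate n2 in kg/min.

2182 kg/min

ore entering = 1680×0.776 + 1320×0.327 + 1180×0.249 = 2029.1 kg/min.
All ore reports to n2, so n2 = 2029.1/0.930 = 2181.9 kg/min.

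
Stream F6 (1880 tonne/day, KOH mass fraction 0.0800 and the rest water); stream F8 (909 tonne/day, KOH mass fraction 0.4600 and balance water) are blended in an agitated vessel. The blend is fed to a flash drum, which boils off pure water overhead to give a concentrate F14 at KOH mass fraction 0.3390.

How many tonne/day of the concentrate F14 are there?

KOH entering = 1880×0.080 + 909×0.460 = 568.54 tonne/day.
All KOH reports to F14, so F14 = 568.54/0.339 = 1677.1 tonne/day.

1677 tonne/day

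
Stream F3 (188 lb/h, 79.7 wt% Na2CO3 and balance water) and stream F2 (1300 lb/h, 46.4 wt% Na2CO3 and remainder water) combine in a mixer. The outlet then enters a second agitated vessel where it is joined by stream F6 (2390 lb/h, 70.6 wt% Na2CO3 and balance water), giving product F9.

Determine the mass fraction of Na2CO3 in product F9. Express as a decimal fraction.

Overall, product flow = 3878 lb/h.
Na2CO3 in = 188×0.797 + 1300×0.464 + 2390×0.706 = 2440.4 lb/h.
Na2CO3 fraction in F9 = 0.629.

0.629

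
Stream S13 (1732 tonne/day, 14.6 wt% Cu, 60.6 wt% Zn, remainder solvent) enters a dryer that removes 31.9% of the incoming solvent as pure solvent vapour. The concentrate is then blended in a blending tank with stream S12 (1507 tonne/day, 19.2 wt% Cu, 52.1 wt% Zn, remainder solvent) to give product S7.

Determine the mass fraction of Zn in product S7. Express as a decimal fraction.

Vapour removed = 0.319×0.248×1732 = 137.02 tonne/day; concentrate = 1595 tonne/day.
Zn reaching the mixer = 1049.6 (from concentrate) + 1507×0.521 = 1834.7 tonne/day.
Product flow = 1595 + 1507 = 3102 tonne/day; Zn fraction = 0.591.

0.591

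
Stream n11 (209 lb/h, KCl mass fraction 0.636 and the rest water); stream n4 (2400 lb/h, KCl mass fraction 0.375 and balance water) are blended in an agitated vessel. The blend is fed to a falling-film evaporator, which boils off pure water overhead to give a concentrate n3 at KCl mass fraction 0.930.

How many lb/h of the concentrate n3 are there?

1111 lb/h

KCl entering = 209×0.636 + 2400×0.375 = 1032.9 lb/h.
All KCl reports to n3, so n3 = 1032.9/0.930 = 1110.7 lb/h.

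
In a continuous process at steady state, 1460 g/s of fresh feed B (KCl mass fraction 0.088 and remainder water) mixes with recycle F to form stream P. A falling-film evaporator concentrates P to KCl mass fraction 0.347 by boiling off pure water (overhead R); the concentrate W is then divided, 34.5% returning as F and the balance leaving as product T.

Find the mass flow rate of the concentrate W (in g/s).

565.3 g/s

Overall KCl balance (none leaves overhead): KCl in fresh feed = KCl in product, i.e. 1460×0.088 = (1−0.345)·W·0.347.
W = 128.48/(0.347×0.655) = 565.28 g/s.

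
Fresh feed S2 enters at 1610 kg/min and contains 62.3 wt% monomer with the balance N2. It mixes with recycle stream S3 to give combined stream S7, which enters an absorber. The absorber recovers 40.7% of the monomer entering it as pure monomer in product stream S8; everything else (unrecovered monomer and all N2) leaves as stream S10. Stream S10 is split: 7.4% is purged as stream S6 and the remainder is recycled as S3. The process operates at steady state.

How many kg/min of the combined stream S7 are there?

10430 kg/min

N2 enters only via S2 and leaves only via the purge: 1610×0.377 = 0.074×(N2 in S10), and the absorber passes all N2, so N2 in S7 = N2 in S10 = 8202.3 kg/min.
monomer in S7: m_A = 1610×0.623 + (1−0.074)·(1−0.407)·m_A, so m_A = 1003/0.4509 = 2224.6 kg/min.
S7 = 2224.6 + 8202.3 = 10427 kg/min.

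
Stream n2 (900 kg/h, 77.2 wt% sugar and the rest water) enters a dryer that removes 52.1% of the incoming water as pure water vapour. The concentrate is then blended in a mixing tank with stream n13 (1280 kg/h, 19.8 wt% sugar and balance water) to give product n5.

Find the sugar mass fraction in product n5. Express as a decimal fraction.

Vapour removed = 0.521×0.228×900 = 106.91 kg/h; concentrate = 793.09 kg/h.
sugar reaching the mixer = 694.8 (from concentrate) + 1280×0.198 = 948.24 kg/h.
Product flow = 793.09 + 1280 = 2073.1 kg/h; sugar fraction = 0.4574.

0.4574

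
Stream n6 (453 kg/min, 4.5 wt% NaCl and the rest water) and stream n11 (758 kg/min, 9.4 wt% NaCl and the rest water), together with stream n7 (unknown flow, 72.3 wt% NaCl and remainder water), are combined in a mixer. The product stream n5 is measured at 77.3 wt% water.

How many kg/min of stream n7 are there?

369.5 kg/min

Let n7 be the unknown flow. Total out = 1211 + n7.
water balance: 1119.4 + 0.277·n7 = 0.773·(1211 + n7)
(0.277 − 0.773)·n7 = 0.773×1211 − 1119.4 = -183.26
n7 = -183.26 / -0.496 = 369.48 kg/min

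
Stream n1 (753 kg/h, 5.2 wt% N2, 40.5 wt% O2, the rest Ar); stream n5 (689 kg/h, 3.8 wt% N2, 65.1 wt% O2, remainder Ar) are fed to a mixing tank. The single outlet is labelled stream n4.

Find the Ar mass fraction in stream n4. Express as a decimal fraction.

0.432

Total flow out = 753 + 689 = 1442 kg/h.
Ar in = 753×0.543 + 689×0.311 = 623.16 kg/h.
Ar mass fraction in n4 = 623.16/1442 = 0.432.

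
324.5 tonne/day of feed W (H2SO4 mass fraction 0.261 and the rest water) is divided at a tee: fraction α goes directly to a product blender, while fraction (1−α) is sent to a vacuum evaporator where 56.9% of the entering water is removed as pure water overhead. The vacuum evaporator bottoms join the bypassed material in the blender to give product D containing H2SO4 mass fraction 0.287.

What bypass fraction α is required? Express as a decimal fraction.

All 324.5×0.261 = 84.695 tonne/day of H2SO4 reaches D, so D = 84.695/0.287 = 295.1 tonne/day and vapour = 29.397 tonne/day.
The evaporator receives (1−α)·324.5 of feed at 0.739 water and removes 0.569 of that water:
0.569×0.739×(1−α)×324.5 = 29.397
(1−α) = 29.397/136.45 = 0.2154;  α = 0.7846.

0.785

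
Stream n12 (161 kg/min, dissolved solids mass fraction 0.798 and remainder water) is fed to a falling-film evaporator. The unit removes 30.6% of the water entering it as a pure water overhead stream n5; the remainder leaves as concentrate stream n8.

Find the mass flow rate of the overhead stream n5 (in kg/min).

9.952 kg/min

water entering = 161×0.202 = 32.522 kg/min; overhead removed = 0.306×32.522 = 9.9517 kg/min.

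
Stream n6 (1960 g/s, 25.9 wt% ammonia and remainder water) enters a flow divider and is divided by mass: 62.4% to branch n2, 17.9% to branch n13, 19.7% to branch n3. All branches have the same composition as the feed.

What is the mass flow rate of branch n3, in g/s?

Branch n3 flow = 0.197×1960 = 386.12 g/s.

386.1 g/s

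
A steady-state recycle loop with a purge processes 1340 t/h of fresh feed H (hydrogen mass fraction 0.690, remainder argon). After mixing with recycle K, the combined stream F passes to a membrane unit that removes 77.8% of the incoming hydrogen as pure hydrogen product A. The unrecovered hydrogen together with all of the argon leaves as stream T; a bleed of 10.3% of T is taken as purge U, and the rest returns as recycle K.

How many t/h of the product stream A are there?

hydrogen in F: m_A = 1340×0.690 + (1−0.103)·(1−0.778)·m_A, so m_A = 924.6/0.8009 = 1154.5 t/h.
Product A = 0.778×1154.5 = 898.2 t/h.

898.2 t/h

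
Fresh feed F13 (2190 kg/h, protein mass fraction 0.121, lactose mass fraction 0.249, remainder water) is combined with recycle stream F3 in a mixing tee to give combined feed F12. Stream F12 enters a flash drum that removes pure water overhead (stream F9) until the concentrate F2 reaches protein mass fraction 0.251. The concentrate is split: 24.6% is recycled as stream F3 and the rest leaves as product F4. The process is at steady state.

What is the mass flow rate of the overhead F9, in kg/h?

Overall protein balance (none leaves overhead): protein in fresh feed = protein in product, i.e. 2190×0.121 = (1−0.246)·F2·0.251.
F2 = 264.99/(0.251×0.754) = 1400.2 kg/h.
Recycle F3 = 0.246×1400.2 = 344.44 kg/h.
Combined feed F12 = 2190 + 344.44 = 2534.4 kg/h.
Overhead F9 = F12 − F2 = 2534.4 − 1400.2 = 1134.3 kg/h.

1134 kg/h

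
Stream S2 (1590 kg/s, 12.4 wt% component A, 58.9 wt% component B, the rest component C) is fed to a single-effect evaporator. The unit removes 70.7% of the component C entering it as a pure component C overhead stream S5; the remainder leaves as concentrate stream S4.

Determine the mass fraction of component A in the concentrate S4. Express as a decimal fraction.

0.1556

component A is not removed: 1590×0.124 = 197.16 kg/s of component A enters S4.
component C entering = 1590×0.287 = 456.33 kg/s; overhead removed = 0.707×456.33 = 322.63 kg/s.
Concentrate = 1590 − 322.63 = 1267.4 kg/s.
Mass fraction = 197.16/1267.4 = 0.1556.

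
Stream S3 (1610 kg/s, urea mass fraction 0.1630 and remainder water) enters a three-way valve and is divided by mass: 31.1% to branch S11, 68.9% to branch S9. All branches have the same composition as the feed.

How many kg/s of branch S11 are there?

500.7 kg/s

Branch S11 flow = 0.311×1610 = 500.71 kg/s.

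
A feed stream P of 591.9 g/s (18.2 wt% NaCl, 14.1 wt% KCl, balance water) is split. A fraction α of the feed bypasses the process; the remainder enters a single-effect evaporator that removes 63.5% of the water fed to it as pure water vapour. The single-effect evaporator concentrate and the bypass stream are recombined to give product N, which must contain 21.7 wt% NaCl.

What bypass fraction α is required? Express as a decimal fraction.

0.625

All 591.9×0.182 = 107.73 g/s of NaCl reaches N, so N = 107.73/0.217 = 496.43 g/s and vapour = 95.468 g/s.
The evaporator receives (1−α)·591.9 of feed at 0.677 water and removes 0.635 of that water:
0.635×0.677×(1−α)×591.9 = 95.468
(1−α) = 95.468/254.45 = 0.3752;  α = 0.6248.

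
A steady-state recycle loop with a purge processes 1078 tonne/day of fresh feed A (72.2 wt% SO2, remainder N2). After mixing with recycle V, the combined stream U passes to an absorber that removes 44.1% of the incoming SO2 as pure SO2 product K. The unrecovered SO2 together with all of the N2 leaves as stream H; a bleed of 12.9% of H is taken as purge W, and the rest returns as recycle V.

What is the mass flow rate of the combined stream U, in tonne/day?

N2 enters only via A and leaves only via the purge: 1078×0.278 = 0.129×(N2 in H), and the absorber passes all N2, so N2 in U = N2 in H = 2323.1 tonne/day.
SO2 in U: m_A = 1078×0.722 + (1−0.129)·(1−0.441)·m_A, so m_A = 778.32/0.5131 = 1516.9 tonne/day.
U = 1516.9 + 2323.1 = 3840 tonne/day.

3840 tonne/day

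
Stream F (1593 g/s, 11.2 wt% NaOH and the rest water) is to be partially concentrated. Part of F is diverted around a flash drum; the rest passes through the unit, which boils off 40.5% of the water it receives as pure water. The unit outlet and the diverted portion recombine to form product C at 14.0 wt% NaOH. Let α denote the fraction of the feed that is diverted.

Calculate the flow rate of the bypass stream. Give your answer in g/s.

707.1 g/s

All 1593×0.112 = 178.42 g/s of NaOH reaches C, so C = 178.42/0.140 = 1274.4 g/s and vapour = 318.6 g/s.
The evaporator receives (1−α)·1593 of feed at 0.888 water and removes 0.405 of that water:
0.405×0.888×(1−α)×1593 = 318.6
(1−α) = 318.6/572.91 = 0.5561;  α = 0.4439.
Bypass flow = 0.4439×1593 = 707.11 g/s.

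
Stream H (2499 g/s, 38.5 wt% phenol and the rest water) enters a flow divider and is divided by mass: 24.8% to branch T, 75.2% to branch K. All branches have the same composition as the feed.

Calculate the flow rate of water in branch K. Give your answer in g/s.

1156 g/s

Branch K total = 0.752×2499 = 1879.2 g/s.
water in K = 0.615×1879.2 = 1155.7 g/s.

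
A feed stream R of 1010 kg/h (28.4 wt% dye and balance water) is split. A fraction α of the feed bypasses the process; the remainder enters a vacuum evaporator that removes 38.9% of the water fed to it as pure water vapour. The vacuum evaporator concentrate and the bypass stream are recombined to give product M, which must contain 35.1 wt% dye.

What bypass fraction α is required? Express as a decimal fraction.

All 1010×0.284 = 286.84 kg/h of dye reaches M, so M = 286.84/0.351 = 817.21 kg/h and vapour = 192.79 kg/h.
The evaporator receives (1−α)·1010 of feed at 0.716 water and removes 0.389 of that water:
0.389×0.716×(1−α)×1010 = 192.79
(1−α) = 192.79/281.31 = 0.6853;  α = 0.3147.

0.315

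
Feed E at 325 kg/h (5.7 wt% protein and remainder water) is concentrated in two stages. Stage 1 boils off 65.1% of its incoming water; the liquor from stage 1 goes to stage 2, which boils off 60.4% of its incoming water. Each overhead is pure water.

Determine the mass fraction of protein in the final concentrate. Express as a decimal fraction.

0.3043

water in feed = 325×0.943 = 306.47 kg/h.
After stage 1: water left = (1−0.651)×306.47 = 106.96; stream total = 125.48 kg/h.
After stage 2: water left = (1−0.604)×106.96 = 42.356; final concentrate = 60.881 kg/h.
protein fraction = 18.525/60.881 = 0.3043.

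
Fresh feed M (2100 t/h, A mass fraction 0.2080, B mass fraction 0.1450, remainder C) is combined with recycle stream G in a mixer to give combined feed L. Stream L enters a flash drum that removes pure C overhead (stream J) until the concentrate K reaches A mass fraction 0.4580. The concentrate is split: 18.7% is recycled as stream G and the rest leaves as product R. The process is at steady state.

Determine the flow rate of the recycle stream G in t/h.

219.4 t/h

Overall A balance (none leaves overhead): A in fresh feed = A in product, i.e. 2100×0.208 = (1−0.187)·K·0.458.
K = 436.8/(0.458×0.813) = 1173.1 t/h.
Recycle G = 0.187×1173.1 = 219.37 t/h.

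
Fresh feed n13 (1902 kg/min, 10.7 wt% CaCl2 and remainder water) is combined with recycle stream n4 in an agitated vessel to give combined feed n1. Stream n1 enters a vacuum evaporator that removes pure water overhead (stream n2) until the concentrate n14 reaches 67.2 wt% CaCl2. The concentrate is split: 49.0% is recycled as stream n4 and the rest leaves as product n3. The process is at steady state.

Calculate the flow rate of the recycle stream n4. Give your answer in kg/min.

291 kg/min

Overall CaCl2 balance (none leaves overhead): CaCl2 in fresh feed = CaCl2 in product, i.e. 1902×0.107 = (1−0.490)·n14·0.672.
n14 = 203.51/(0.672×0.510) = 593.82 kg/min.
Recycle n4 = 0.490×593.82 = 290.97 kg/min.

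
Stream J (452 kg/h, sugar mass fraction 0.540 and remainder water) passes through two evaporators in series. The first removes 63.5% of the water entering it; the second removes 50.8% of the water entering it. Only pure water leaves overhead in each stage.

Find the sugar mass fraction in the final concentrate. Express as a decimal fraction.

water in feed = 452×0.460 = 207.92 kg/h.
After stage 1: water left = (1−0.635)×207.92 = 75.891; stream total = 319.97 kg/h.
After stage 2: water left = (1−0.508)×75.891 = 37.338; final concentrate = 281.42 kg/h.
sugar fraction = 244.08/281.42 = 0.867.

0.867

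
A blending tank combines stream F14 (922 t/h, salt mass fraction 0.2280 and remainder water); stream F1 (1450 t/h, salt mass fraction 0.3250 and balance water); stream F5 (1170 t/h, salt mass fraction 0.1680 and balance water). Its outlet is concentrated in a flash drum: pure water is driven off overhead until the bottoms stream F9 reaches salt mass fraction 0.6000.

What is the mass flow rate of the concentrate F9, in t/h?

salt entering = 922×0.228 + 1450×0.325 + 1170×0.168 = 878.03 t/h.
All salt reports to F9, so F9 = 878.03/0.600 = 1463.4 t/h.

1463 t/h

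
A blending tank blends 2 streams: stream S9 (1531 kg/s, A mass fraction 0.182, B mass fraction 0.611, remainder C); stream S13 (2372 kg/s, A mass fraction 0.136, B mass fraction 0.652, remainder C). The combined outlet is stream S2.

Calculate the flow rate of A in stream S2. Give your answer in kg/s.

601.2 kg/s

A out = A in = 1531×0.182 + 2372×0.136 = 601.23 kg/s.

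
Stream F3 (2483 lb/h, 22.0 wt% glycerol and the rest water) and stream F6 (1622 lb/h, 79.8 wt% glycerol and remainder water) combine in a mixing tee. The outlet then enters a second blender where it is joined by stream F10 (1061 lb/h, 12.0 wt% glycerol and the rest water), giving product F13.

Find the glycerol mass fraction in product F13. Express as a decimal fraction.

0.381

Overall, product flow = 5166 lb/h.
glycerol in = 2483×0.220 + 1622×0.798 + 1061×0.120 = 1967.9 lb/h.
glycerol fraction in F13 = 0.381.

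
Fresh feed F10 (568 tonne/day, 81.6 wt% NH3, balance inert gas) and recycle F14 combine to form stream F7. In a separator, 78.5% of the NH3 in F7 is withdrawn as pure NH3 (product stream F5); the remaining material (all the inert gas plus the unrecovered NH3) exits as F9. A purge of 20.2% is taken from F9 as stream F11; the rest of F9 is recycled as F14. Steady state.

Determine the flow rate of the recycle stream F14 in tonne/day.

inert gas enters only via F10 and leaves only via the purge: 568×0.184 = 0.202×(inert gas in F9), and the separator passes all inert gas, so inert gas in F7 = inert gas in F9 = 517.39 tonne/day.
NH3 in F7: m_A = 568×0.816 + (1−0.202)·(1−0.785)·m_A, so m_A = 463.49/0.8284 = 559.48 tonne/day.
F9 = (1−0.785)×559.48 + 517.39 = 637.67 tonne/day.
Recycle F14 = (1−0.202)×637.67 = 508.86 tonne/day.

508.9 tonne/day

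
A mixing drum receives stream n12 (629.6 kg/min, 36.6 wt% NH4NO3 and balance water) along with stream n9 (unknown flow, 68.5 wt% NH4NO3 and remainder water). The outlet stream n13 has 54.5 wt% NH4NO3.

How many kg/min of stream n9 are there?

805 kg/min

Let n9 be the unknown flow. Total out = 629.6 + n9.
NH4NO3 balance: 230.43 + 0.685·n9 = 0.545·(629.6 + n9)
(0.685 − 0.545)·n9 = 0.545×629.6 − 230.43 = 112.7
n9 = 112.7 / 0.140 = 804.99 kg/min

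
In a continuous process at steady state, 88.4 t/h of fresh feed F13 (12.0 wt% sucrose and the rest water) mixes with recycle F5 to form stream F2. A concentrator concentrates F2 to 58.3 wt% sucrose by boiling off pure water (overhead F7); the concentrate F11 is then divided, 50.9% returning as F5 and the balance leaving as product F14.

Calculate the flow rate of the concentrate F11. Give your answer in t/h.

Overall sucrose balance (none leaves overhead): sucrose in fresh feed = sucrose in product, i.e. 88.4×0.120 = (1−0.509)·F11·0.583.
F11 = 10.608/(0.583×0.491) = 37.058 t/h.

37.06 t/h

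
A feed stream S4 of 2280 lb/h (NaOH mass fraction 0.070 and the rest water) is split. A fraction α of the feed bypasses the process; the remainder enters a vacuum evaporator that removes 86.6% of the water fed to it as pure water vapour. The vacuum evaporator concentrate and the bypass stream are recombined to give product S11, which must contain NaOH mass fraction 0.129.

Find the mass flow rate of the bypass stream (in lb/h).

All 2280×0.070 = 159.6 lb/h of NaOH reaches S11, so S11 = 159.6/0.129 = 1237.2 lb/h and vapour = 1042.8 lb/h.
The evaporator receives (1−α)·2280 of feed at 0.930 water and removes 0.866 of that water:
0.866×0.930×(1−α)×2280 = 1042.8
(1−α) = 1042.8/1836.3 = 0.5679;  α = 0.4321.
Bypass flow = 0.4321×2280 = 985.22 lb/h.

985.2 lb/h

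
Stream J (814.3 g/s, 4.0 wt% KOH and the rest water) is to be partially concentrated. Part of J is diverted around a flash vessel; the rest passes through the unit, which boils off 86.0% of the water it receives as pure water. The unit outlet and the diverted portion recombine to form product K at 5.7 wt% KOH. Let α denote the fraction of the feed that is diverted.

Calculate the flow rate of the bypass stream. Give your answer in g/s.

All 814.3×0.040 = 32.572 g/s of KOH reaches K, so K = 32.572/0.057 = 571.44 g/s and vapour = 242.86 g/s.
The evaporator receives (1−α)·814.3 of feed at 0.960 water and removes 0.860 of that water:
0.860×0.960×(1−α)×814.3 = 242.86
(1−α) = 242.86/672.29 = 0.3612;  α = 0.6388.
Bypass flow = 0.6388×814.3 = 520.14 g/s.

520.1 g/s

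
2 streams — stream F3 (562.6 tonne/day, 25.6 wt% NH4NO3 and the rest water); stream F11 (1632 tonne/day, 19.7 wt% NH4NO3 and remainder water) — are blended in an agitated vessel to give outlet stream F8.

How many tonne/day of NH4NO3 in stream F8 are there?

465.5 tonne/day

NH4NO3 out = NH4NO3 in = 562.6×0.256 + 1632×0.197 = 465.53 tonne/day.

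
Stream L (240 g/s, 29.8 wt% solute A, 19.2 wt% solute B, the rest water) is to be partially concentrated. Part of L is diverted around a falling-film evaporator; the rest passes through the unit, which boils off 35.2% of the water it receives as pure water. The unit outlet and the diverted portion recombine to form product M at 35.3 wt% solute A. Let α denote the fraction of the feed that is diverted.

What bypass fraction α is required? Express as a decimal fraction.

All 240×0.298 = 71.52 g/s of solute A reaches M, so M = 71.52/0.353 = 202.61 g/s and vapour = 37.394 g/s.
The evaporator receives (1−α)·240 of feed at 0.510 water and removes 0.352 of that water:
0.352×0.510×(1−α)×240 = 37.394
(1−α) = 37.394/43.085 = 0.8679;  α = 0.1321.

0.132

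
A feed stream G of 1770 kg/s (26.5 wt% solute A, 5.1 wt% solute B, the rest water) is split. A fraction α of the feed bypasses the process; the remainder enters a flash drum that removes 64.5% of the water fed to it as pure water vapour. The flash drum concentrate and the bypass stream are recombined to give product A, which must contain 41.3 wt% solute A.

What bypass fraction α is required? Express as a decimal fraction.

0.188

All 1770×0.265 = 469.05 kg/s of solute A reaches A, so A = 469.05/0.413 = 1135.7 kg/s and vapour = 634.29 kg/s.
The evaporator receives (1−α)·1770 of feed at 0.684 water and removes 0.645 of that water:
0.645×0.684×(1−α)×1770 = 634.29
(1−α) = 634.29/780.89 = 0.8123;  α = 0.1877.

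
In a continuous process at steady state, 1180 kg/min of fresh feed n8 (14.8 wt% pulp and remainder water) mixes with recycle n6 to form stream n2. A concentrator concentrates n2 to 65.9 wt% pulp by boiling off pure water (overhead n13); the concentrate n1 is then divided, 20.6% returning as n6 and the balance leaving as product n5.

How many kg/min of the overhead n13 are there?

Overall pulp balance (none leaves overhead): pulp in fresh feed = pulp in product, i.e. 1180×0.148 = (1−0.206)·n1·0.659.
n1 = 174.64/(0.659×0.794) = 333.76 kg/min.
Recycle n6 = 0.206×333.76 = 68.755 kg/min.
Combined feed n2 = 1180 + 68.755 = 1248.8 kg/min.
Overhead n13 = n2 − n1 = 1248.8 − 333.76 = 914.99 kg/min.

915 kg/min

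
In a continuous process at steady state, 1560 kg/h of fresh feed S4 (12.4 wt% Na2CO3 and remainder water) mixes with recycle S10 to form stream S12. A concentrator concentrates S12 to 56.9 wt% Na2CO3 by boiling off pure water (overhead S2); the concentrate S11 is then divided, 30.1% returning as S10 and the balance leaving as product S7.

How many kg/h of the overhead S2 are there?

1220 kg/h

Overall Na2CO3 balance (none leaves overhead): Na2CO3 in fresh feed = Na2CO3 in product, i.e. 1560×0.124 = (1−0.301)·S11·0.569.
S11 = 193.44/(0.569×0.699) = 486.36 kg/h.
Recycle S10 = 0.301×486.36 = 146.39 kg/h.
Combined feed S12 = 1560 + 146.39 = 1706.4 kg/h.
Overhead S2 = S12 − S11 = 1706.4 − 486.36 = 1220 kg/h.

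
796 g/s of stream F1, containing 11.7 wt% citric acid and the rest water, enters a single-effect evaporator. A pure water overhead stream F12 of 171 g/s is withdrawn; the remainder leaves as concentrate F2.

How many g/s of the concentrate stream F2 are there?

Concentrate = 796 − 171 = 625 g/s.

625 g/s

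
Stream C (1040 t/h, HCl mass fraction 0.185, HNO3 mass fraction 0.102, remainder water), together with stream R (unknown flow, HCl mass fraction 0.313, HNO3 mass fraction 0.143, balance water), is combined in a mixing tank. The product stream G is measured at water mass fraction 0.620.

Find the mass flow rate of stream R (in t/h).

Let R be the unknown flow. Total out = 1040 + R.
water balance: 741.52 + 0.544·R = 0.620·(1040 + R)
(0.544 − 0.620)·R = 0.620×1040 − 741.52 = -96.72
R = -96.72 / -0.076 = 1272.6 t/h

1273 t/h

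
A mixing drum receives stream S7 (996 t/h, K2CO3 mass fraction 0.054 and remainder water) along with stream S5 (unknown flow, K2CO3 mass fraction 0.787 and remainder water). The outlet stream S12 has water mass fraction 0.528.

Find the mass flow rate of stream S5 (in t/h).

Let S5 be the unknown flow. Total out = 996 + S5.
water balance: 942.22 + 0.213·S5 = 0.528·(996 + S5)
(0.213 − 0.528)·S5 = 0.528×996 − 942.22 = -416.33
S5 = -416.33 / -0.315 = 1321.7 t/h

1322 t/h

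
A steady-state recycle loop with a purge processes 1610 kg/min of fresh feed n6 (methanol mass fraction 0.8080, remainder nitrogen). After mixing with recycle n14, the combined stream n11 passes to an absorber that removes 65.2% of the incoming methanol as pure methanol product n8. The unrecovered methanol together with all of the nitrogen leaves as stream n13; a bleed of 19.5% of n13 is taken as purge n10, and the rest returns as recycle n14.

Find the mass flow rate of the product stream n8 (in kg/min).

1178 kg/min

methanol in n11: m_A = 1610×0.808 + (1−0.195)·(1−0.652)·m_A, so m_A = 1300.9/0.7199 = 1807.1 kg/min.
Product n8 = 0.652×1807.1 = 1178.2 kg/min.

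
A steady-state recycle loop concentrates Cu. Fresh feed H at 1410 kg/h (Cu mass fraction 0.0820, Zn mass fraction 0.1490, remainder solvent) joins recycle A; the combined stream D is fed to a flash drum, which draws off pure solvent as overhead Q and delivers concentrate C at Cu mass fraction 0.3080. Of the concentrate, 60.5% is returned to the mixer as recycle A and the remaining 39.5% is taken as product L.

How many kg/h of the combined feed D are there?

Overall Cu balance (none leaves overhead): Cu in fresh feed = Cu in product, i.e. 1410×0.082 = (1−0.605)·C·0.308.
C = 115.62/(0.308×0.395) = 950.35 kg/h.
Recycle A = 0.605×950.35 = 574.96 kg/h.
Combined feed D = 1410 + 574.96 = 1985 kg/h.

1985 kg/h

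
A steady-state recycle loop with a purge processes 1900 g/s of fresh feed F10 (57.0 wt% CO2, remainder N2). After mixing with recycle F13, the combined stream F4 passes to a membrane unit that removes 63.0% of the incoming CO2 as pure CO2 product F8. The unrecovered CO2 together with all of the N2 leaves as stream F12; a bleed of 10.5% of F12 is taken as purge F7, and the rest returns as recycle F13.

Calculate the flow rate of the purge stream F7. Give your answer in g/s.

N2 enters only via F10 and leaves only via the purge: 1900×0.430 = 0.105×(N2 in F12), and the membrane unit passes all N2, so N2 in F4 = N2 in F12 = 7781 g/s.
CO2 in F4: m_A = 1900×0.570 + (1−0.105)·(1−0.630)·m_A, so m_A = 1083/0.6688 = 1619.2 g/s.
F12 = (1−0.630)×1619.2 + 7781 = 8380.1 g/s.
Purge F7 = 0.105×8380.1 = 879.91 g/s.

879.9 g/s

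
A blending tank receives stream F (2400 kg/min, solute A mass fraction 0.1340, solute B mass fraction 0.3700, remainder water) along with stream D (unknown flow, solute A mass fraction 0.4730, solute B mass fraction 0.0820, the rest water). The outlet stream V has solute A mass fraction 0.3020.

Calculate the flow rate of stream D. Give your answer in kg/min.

Let D be the unknown flow. Total out = 2400 + D.
solute A balance: 321.6 + 0.473·D = 0.302·(2400 + D)
(0.473 − 0.302)·D = 0.302×2400 − 321.6 = 403.2
D = 403.2 / 0.171 = 2357.9 kg/min

2358 kg/min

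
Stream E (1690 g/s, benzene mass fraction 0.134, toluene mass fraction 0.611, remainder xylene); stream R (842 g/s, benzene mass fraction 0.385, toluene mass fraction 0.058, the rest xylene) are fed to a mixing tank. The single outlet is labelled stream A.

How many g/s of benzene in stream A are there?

benzene out = benzene in = 1690×0.134 + 842×0.385 = 550.63 g/s.

550.6 g/s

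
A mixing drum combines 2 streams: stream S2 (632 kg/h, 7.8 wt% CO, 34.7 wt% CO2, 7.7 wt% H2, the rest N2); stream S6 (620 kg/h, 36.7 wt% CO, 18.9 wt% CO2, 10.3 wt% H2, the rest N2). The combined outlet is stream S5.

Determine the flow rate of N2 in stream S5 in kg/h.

N2 out = N2 in = 632×0.498 + 620×0.341 = 526.16 kg/h.

526.2 kg/h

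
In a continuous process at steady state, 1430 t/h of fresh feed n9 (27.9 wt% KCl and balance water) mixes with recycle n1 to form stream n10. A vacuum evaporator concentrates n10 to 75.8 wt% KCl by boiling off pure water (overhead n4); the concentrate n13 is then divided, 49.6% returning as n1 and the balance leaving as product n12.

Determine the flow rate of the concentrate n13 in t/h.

Overall KCl balance (none leaves overhead): KCl in fresh feed = KCl in product, i.e. 1430×0.279 = (1−0.496)·n13·0.758.
n13 = 398.97/(0.758×0.504) = 1044.3 t/h.

1044 t/h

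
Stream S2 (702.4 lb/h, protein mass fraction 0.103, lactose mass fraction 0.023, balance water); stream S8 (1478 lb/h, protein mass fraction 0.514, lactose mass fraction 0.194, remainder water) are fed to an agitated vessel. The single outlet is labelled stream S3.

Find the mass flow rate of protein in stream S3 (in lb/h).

832 lb/h

protein out = protein in = 702.4×0.103 + 1478×0.514 = 832.04 lb/h.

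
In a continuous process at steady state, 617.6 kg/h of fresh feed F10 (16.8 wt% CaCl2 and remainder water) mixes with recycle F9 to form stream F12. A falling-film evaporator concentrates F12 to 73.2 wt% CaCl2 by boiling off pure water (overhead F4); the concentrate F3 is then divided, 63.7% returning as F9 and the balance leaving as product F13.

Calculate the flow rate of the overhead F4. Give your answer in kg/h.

475.9 kg/h

Overall CaCl2 balance (none leaves overhead): CaCl2 in fresh feed = CaCl2 in product, i.e. 617.6×0.168 = (1−0.637)·F3·0.732.
F3 = 103.76/(0.732×0.363) = 390.48 kg/h.
Recycle F9 = 0.637×390.48 = 248.74 kg/h.
Combined feed F12 = 617.6 + 248.74 = 866.34 kg/h.
Overhead F4 = F12 − F3 = 866.34 − 390.48 = 475.86 kg/h.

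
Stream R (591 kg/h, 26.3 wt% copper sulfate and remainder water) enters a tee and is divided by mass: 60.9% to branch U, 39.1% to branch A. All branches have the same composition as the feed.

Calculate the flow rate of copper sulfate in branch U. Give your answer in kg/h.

94.66 kg/h

Branch U total = 0.609×591 = 359.92 kg/h.
copper sulfate in U = 0.263×359.92 = 94.659 kg/h.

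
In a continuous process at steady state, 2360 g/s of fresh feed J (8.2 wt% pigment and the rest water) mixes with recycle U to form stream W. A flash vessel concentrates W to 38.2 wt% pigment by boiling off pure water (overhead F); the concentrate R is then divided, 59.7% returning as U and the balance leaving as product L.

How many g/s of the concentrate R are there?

1257 g/s

Overall pigment balance (none leaves overhead): pigment in fresh feed = pigment in product, i.e. 2360×0.082 = (1−0.597)·R·0.382.
R = 193.52/(0.382×0.403) = 1257.1 g/s.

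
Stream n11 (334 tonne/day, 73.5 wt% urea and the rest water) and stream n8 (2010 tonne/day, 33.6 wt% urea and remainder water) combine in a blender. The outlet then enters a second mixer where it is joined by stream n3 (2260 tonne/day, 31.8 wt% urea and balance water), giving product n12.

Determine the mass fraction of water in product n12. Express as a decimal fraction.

0.644

Overall, product flow = 4604 tonne/day.
water in = 334×0.265 + 2010×0.664 + 2260×0.682 = 2964.5 tonne/day.
water fraction in n12 = 0.644.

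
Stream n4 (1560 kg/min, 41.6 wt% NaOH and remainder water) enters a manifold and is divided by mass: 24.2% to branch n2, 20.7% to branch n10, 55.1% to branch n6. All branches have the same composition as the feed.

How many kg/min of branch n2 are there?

Branch n2 flow = 0.242×1560 = 377.52 kg/min.

377.5 kg/min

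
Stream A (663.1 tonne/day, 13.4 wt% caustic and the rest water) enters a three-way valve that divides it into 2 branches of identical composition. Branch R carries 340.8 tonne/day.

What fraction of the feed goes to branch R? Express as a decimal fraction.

0.514

Fraction to R = 340.8/663.1 = 0.5139.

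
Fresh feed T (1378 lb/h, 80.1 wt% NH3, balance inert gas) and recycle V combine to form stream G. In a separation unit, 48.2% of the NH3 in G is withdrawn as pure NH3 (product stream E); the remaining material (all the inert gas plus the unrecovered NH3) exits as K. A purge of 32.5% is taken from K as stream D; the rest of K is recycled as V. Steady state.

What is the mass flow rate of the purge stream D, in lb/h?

inert gas enters only via T and leaves only via the purge: 1378×0.199 = 0.325×(inert gas in K), and the separation unit passes all inert gas, so inert gas in G = inert gas in K = 843.76 lb/h.
NH3 in G: m_A = 1378×0.801 + (1−0.325)·(1−0.482)·m_A, so m_A = 1103.8/0.6503 = 1697.2 lb/h.
K = (1−0.482)×1697.2 + 843.76 = 1722.9 lb/h.
Purge D = 0.325×1722.9 = 559.95 lb/h.

559.9 lb/h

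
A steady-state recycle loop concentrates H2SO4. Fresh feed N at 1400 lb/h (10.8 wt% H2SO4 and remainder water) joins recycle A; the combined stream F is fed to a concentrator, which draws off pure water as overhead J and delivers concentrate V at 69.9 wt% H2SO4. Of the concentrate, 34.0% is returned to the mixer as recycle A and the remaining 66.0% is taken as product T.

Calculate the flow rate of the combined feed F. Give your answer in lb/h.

1511 lb/h

Overall H2SO4 balance (none leaves overhead): H2SO4 in fresh feed = H2SO4 in product, i.e. 1400×0.108 = (1−0.340)·V·0.699.
V = 151.2/(0.699×0.660) = 327.74 lb/h.
Recycle A = 0.340×327.74 = 111.43 lb/h.
Combined feed F = 1400 + 111.43 = 1511.4 lb/h.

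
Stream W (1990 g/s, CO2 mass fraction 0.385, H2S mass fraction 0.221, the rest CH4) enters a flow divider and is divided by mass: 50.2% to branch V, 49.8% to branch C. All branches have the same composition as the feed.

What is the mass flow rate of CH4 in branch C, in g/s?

390.5 g/s

Branch C total = 0.498×1990 = 991.02 g/s.
CH4 in C = 0.394×991.02 = 390.46 g/s.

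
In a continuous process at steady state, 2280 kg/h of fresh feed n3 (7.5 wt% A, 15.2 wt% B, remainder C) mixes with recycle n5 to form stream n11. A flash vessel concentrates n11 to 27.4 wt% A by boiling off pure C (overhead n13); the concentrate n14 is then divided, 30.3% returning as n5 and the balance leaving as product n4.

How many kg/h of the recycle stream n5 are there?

Overall A balance (none leaves overhead): A in fresh feed = A in product, i.e. 2280×0.075 = (1−0.303)·n14·0.274.
n14 = 171/(0.274×0.697) = 895.39 kg/h.
Recycle n5 = 0.303×895.39 = 271.3 kg/h.

271.3 kg/h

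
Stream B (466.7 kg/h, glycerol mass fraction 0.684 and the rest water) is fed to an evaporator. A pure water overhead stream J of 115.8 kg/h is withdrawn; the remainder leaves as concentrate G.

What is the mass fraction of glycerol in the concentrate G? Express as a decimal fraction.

0.910

glycerol is not removed: 466.7×0.684 = 319.22 kg/h of glycerol enters G.
Concentrate = 466.7 − 115.8 = 350.9 kg/h.
Mass fraction = 319.22/350.9 = 0.910.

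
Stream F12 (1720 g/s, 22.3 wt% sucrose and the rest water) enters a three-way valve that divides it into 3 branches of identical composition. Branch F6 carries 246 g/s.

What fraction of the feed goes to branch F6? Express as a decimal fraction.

Fraction to F6 = 246/1720 = 0.1430.

0.143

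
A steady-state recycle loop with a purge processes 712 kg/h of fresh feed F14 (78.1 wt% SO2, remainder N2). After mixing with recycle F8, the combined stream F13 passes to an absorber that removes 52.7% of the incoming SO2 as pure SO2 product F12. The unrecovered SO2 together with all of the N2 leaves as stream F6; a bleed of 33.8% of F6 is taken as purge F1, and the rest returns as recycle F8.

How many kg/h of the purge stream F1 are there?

285.4 kg/h

N2 enters only via F14 and leaves only via the purge: 712×0.219 = 0.338×(N2 in F6), and the absorber passes all N2, so N2 in F13 = N2 in F6 = 461.33 kg/h.
SO2 in F13: m_A = 712×0.781 + (1−0.338)·(1−0.527)·m_A, so m_A = 556.07/0.6869 = 809.57 kg/h.
F6 = (1−0.527)×809.57 + 461.33 = 844.25 kg/h.
Purge F1 = 0.338×844.25 = 285.36 kg/h.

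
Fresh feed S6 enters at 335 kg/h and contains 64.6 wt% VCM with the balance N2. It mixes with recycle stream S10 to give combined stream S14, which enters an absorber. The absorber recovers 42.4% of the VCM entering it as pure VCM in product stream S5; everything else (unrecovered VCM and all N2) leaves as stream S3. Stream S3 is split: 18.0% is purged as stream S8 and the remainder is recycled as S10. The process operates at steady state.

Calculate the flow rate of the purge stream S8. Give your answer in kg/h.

N2 enters only via S6 and leaves only via the purge: 335×0.354 = 0.180×(N2 in S3), and the absorber passes all N2, so N2 in S14 = N2 in S3 = 658.83 kg/h.
VCM in S14: m_A = 335×0.646 + (1−0.180)·(1−0.424)·m_A, so m_A = 216.41/0.5277 = 410.12 kg/h.
S3 = (1−0.424)×410.12 + 658.83 = 895.06 kg/h.
Purge S8 = 0.180×895.06 = 161.11 kg/h.

161.1 kg/h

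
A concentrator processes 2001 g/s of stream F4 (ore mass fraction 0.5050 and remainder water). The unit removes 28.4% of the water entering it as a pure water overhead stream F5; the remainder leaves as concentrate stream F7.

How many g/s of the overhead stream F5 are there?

water entering = 2001×0.495 = 990.5 g/s; overhead removed = 0.284×990.5 = 281.3 g/s.

281.3 g/s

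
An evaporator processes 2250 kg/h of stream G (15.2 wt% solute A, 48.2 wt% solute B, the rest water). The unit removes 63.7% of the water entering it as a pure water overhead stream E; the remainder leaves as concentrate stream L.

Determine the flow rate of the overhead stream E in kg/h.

524.6 kg/h

water entering = 2250×0.366 = 823.5 kg/h; overhead removed = 0.637×823.5 = 524.57 kg/h.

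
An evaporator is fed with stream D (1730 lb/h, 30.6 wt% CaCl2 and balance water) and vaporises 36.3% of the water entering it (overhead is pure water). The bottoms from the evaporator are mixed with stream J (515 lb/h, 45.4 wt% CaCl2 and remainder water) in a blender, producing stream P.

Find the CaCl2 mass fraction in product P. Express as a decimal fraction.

0.4218

Vapour removed = 0.363×0.694×1730 = 435.83 lb/h; concentrate = 1294.2 lb/h.
CaCl2 reaching the mixer = 529.38 (from concentrate) + 515×0.454 = 763.19 lb/h.
Product flow = 1294.2 + 515 = 1809.2 lb/h; CaCl2 fraction = 0.4218.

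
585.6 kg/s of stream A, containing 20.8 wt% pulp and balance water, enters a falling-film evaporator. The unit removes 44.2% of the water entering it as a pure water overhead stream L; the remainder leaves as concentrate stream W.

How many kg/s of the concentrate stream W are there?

water entering = 585.6×0.792 = 463.8 kg/s; overhead removed = 0.442×463.8 = 205 kg/s.
Concentrate = 585.6 − 205 = 380.6 kg/s.

380.6 kg/s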